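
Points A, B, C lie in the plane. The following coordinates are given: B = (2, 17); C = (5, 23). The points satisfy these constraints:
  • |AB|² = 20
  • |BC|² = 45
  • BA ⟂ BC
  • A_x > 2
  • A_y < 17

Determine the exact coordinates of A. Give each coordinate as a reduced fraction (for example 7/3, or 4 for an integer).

1. A_x = 6  [[BA ⟂ BC ⇒ 3x+6y-108=0] ∩ [|A−(2, 17)|²=20]]
2. A_y = 15  [[BA ⟂ BC ⇒ 3x+6y-108=0] ∩ [|A−(2, 17)|²=20]]
   so A = (6, 15)

A = (6, 15)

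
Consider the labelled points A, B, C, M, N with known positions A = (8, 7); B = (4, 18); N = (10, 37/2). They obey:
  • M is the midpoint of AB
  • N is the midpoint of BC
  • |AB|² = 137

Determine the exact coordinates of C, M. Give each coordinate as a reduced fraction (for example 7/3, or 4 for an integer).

1. M_x = 6  [2·M = A+B = (8, 7)+(4, 18)]
2. M_y = 25/2  [2·M = A+B = (8, 7)+(4, 18)]
   so M = (6, 25/2)
3. C_x = 16  [C = 2·N−B = 2·(10, 37/2)−(4, 18)]
4. C_y = 19  [C = 2·N−B = 2·(10, 37/2)−(4, 18)]
   so C = (16, 19)

C = (16, 19)
M = (6, 25/2)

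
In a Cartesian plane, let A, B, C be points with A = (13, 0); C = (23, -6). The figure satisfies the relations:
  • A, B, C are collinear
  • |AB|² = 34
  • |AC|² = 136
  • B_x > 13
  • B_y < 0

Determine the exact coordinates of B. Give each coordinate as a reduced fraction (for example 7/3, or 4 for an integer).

1. B_x = 18  [[A, B, C are collinear ⇒ -6x-10y+78=0] ∩ [|B−(13, 0)|²=34]]
2. B_y = -3  [[A, B, C are collinear ⇒ -6x-10y+78=0] ∩ [|B−(13, 0)|²=34]]
   so B = (18, -3)

B = (18, -3)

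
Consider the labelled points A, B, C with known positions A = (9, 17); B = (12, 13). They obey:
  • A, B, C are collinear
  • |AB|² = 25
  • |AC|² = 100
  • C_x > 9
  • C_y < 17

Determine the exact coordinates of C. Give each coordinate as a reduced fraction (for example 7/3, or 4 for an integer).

1. C_x = 15  [[A, B, C are collinear ⇒ 4x+3y-87=0] ∩ [|C−(9, 17)|²=100]]
2. C_y = 9  [[A, B, C are collinear ⇒ 4x+3y-87=0] ∩ [|C−(9, 17)|²=100]]
   so C = (15, 9)

C = (15, 9)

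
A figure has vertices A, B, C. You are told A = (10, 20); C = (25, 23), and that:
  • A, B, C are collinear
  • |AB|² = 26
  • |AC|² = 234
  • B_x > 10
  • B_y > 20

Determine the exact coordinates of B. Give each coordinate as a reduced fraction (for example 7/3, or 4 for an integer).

1. B_x = 15  [[A, B, C are collinear ⇒ 3x-15y+270=0] ∩ [|B−(10, 20)|²=26]]
2. B_y = 21  [[A, B, C are collinear ⇒ 3x-15y+270=0] ∩ [|B−(10, 20)|²=26]]
   so B = (15, 21)

B = (15, 21)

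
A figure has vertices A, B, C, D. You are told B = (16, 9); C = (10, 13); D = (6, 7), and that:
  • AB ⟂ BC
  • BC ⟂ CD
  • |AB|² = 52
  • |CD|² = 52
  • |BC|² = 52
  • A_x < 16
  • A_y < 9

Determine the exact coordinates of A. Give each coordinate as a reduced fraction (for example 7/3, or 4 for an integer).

A = (12, 3)

1. A_x = 12  [[AB ⟂ BC ⇒ 6x-4y-60=0] ∩ [|A−(16, 9)|²=52]]
2. A_y = 3  [[AB ⟂ BC ⇒ 6x-4y-60=0] ∩ [|A−(16, 9)|²=52]]
   so A = (12, 3)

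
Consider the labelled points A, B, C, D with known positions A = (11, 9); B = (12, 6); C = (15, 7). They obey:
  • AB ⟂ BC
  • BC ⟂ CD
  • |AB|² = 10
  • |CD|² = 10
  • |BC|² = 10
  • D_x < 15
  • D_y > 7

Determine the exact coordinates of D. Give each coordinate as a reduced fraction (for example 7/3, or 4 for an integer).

1. D_x = 14  [[BC ⟂ CD ⇒ 3x+1y-52=0] ∩ [|D−(15, 7)|²=10]]
2. D_y = 10  [[BC ⟂ CD ⇒ 3x+1y-52=0] ∩ [|D−(15, 7)|²=10]]
   so D = (14, 10)

D = (14, 10)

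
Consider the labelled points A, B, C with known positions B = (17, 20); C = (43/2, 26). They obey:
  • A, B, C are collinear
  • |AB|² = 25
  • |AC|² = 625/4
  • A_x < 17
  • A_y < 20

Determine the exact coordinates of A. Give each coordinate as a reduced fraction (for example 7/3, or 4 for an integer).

1. A_x = 14  [[A, B, C are collinear ⇒ -6x+9/2y+12=0] ∩ [|A−(17, 20)|²=25]]
2. A_y = 16  [[A, B, C are collinear ⇒ -6x+9/2y+12=0] ∩ [|A−(17, 20)|²=25]]
   so A = (14, 16)

A = (14, 16)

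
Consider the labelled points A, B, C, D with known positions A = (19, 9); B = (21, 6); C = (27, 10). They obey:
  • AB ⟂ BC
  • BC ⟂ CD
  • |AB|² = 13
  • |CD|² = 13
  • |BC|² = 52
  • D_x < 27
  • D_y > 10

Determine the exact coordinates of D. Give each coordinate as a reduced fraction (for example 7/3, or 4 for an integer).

D = (25, 13)

1. D_x = 25  [[BC ⟂ CD ⇒ 6x+4y-202=0] ∩ [|D−(27, 10)|²=13]]
2. D_y = 13  [[BC ⟂ CD ⇒ 6x+4y-202=0] ∩ [|D−(27, 10)|²=13]]
   so D = (25, 13)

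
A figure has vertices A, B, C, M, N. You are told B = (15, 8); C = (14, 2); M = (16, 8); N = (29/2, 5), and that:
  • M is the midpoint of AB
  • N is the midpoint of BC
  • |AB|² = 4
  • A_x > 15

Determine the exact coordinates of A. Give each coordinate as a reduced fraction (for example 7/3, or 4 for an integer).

1. A_x = 17  [A = 2·M−B = 2·(16, 8)−(15, 8)]
2. A_y = 8  [A = 2·M−B = 2·(16, 8)−(15, 8)]
   so A = (17, 8)

A = (17, 8)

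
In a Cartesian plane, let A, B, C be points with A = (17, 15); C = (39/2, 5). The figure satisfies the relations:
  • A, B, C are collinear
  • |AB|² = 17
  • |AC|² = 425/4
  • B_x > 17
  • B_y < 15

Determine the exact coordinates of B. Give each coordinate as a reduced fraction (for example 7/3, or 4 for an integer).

1. B_x = 18  [[A, B, C are collinear ⇒ -10x-5/2y+415/2=0] ∩ [|B−(17, 15)|²=17]]
2. B_y = 11  [[A, B, C are collinear ⇒ -10x-5/2y+415/2=0] ∩ [|B−(17, 15)|²=17]]
   so B = (18, 11)

B = (18, 11)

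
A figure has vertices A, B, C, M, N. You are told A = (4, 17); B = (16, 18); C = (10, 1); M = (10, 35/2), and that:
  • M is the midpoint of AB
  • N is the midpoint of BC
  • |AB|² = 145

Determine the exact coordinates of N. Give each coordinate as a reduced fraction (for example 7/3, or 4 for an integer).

1. N_x = 13  [2·N = B+C = (16, 18)+(10, 1)]
2. N_y = 19/2  [2·N = B+C = (16, 18)+(10, 1)]
   so N = (13, 19/2)

N = (13, 19/2)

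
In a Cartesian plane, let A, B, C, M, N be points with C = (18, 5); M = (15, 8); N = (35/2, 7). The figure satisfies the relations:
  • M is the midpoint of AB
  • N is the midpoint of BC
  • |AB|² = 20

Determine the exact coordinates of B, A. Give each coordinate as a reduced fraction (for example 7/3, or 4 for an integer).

1. B_x = 17  [B = 2·N−C = 2·(35/2, 7)−(18, 5)]
2. B_y = 9  [B = 2·N−C = 2·(35/2, 7)−(18, 5)]
   so B = (17, 9)
3. A_x = 13  [A = 2·M−B = 2·(15, 8)−(17, 9)]
4. A_y = 7  [A = 2·M−B = 2·(15, 8)−(17, 9)]
   so A = (13, 7)

B = (17, 9)
A = (13, 7)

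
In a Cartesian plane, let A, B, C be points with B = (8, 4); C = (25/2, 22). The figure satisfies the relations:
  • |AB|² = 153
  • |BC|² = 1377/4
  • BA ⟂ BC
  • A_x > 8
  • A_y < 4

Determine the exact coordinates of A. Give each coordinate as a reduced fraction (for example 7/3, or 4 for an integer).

1. A_x = 20  [[BA ⟂ BC ⇒ 9/2x+18y-108=0] ∩ [|A−(8, 4)|²=153]]
2. A_y = 1  [[BA ⟂ BC ⇒ 9/2x+18y-108=0] ∩ [|A−(8, 4)|²=153]]
   so A = (20, 1)

A = (20, 1)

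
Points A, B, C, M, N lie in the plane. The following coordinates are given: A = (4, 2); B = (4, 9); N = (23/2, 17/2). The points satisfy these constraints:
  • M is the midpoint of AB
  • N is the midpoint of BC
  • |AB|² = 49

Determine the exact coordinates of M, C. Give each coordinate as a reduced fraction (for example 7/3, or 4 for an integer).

M = (4, 11/2)
C = (19, 8)

1. M_x = 4  [2·M = A+B = (4, 2)+(4, 9)]
2. M_y = 11/2  [2·M = A+B = (4, 2)+(4, 9)]
   so M = (4, 11/2)
3. C_x = 19  [C = 2·N−B = 2·(23/2, 17/2)−(4, 9)]
4. C_y = 8  [C = 2·N−B = 2·(23/2, 17/2)−(4, 9)]
   so C = (19, 8)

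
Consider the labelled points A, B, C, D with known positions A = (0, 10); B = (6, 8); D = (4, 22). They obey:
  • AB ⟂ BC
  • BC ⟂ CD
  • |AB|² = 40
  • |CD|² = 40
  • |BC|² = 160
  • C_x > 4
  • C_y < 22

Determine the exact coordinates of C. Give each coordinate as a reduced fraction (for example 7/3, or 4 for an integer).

C = (10, 20)

1. C_x = 10  [[AB ⟂ BC ⇒ 6x-2y-20=0] ∩ [|C−(4, 22)|²=40]]
2. C_y = 20  [[AB ⟂ BC ⇒ 6x-2y-20=0] ∩ [|C−(4, 22)|²=40]]
   so C = (10, 20)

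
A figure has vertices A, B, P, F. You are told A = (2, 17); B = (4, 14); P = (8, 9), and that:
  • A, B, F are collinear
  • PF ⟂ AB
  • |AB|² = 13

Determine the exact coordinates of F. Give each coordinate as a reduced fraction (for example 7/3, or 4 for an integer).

1. F_x = 98/13  [[A, B, F are collinear ⇒ 3x+2y-40=0] ∩ [PF ⟂ AB ⇒ 2x-3y+11=0]]
2. F_y = 113/13  [[A, B, F are collinear ⇒ 3x+2y-40=0] ∩ [PF ⟂ AB ⇒ 2x-3y+11=0]]
   so F = (98/13, 113/13)

F = (98/13, 113/13)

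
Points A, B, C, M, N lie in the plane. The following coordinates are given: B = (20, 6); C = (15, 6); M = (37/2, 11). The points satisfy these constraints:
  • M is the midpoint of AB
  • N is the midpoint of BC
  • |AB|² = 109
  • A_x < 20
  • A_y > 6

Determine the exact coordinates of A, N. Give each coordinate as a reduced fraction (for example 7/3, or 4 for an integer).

1. A_x = 17  [A = 2·M−B = 2·(37/2, 11)−(20, 6)]
2. A_y = 16  [A = 2·M−B = 2·(37/2, 11)−(20, 6)]
   so A = (17, 16)
3. N_x = 35/2  [2·N = B+C = (20, 6)+(15, 6)]
4. N_y = 6  [2·N = B+C = (20, 6)+(15, 6)]
   so N = (35/2, 6)

A = (17, 16)
N = (35/2, 6)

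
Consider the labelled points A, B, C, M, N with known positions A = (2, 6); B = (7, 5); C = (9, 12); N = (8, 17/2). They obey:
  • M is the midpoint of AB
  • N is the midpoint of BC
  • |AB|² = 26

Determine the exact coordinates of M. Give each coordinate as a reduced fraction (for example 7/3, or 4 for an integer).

1. M_x = 9/2  [2·M = A+B = (2, 6)+(7, 5)]
2. M_y = 11/2  [2·M = A+B = (2, 6)+(7, 5)]
   so M = (9/2, 11/2)

M = (9/2, 11/2)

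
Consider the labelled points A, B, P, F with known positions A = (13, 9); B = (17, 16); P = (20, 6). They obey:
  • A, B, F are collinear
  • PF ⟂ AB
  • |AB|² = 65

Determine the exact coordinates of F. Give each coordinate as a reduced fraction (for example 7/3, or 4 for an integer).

1. F_x = 873/65  [[A, B, F are collinear ⇒ -7x+4y+55=0] ∩ [PF ⟂ AB ⇒ 4x+7y-122=0]]
2. F_y = 634/65  [[A, B, F are collinear ⇒ -7x+4y+55=0] ∩ [PF ⟂ AB ⇒ 4x+7y-122=0]]
   so F = (873/65, 634/65)

F = (873/65, 634/65)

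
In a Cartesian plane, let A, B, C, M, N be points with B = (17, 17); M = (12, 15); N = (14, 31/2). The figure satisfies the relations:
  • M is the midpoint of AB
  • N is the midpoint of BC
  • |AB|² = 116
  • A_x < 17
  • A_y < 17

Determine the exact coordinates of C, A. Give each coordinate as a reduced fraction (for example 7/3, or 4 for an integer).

1. A_x = 7  [A = 2·M−B = 2·(12, 15)−(17, 17)]
2. A_y = 13  [A = 2·M−B = 2·(12, 15)−(17, 17)]
   so A = (7, 13)
3. C_x = 11  [C = 2·N−B = 2·(14, 31/2)−(17, 17)]
4. C_y = 14  [C = 2·N−B = 2·(14, 31/2)−(17, 17)]
   so C = (11, 14)

C = (11, 14)
A = (7, 13)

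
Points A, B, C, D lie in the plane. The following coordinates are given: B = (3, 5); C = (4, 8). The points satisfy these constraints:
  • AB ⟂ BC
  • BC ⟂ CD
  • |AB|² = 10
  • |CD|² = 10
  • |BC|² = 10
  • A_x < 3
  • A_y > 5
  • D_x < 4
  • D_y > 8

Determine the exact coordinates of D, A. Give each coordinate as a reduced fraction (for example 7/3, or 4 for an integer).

1. D_x = 1  [[BC ⟂ CD ⇒ 1x+3y-28=0] ∩ [|D−(4, 8)|²=10]]
2. D_y = 9  [[BC ⟂ CD ⇒ 1x+3y-28=0] ∩ [|D−(4, 8)|²=10]]
   so D = (1, 9)
3. A_x = 0  [[AB ⟂ BC ⇒ -1x-3y+18=0] ∩ [|A−(3, 5)|²=10]]
4. A_y = 6  [[AB ⟂ BC ⇒ -1x-3y+18=0] ∩ [|A−(3, 5)|²=10]]
   so A = (0, 6)

D = (1, 9)
A = (0, 6)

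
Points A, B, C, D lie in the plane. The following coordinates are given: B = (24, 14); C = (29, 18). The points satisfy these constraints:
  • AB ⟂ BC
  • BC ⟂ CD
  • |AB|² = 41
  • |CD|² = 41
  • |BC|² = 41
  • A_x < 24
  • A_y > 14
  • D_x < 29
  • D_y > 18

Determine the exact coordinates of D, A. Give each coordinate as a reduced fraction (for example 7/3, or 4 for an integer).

D = (25, 23)
A = (20, 19)

1. D_x = 25  [[BC ⟂ CD ⇒ 5x+4y-217=0] ∩ [|D−(29, 18)|²=41]]
2. D_y = 23  [[BC ⟂ CD ⇒ 5x+4y-217=0] ∩ [|D−(29, 18)|²=41]]
   so D = (25, 23)
3. A_x = 20  [[AB ⟂ BC ⇒ -5x-4y+176=0] ∩ [|A−(24, 14)|²=41]]
4. A_y = 19  [[AB ⟂ BC ⇒ -5x-4y+176=0] ∩ [|A−(24, 14)|²=41]]
   so A = (20, 19)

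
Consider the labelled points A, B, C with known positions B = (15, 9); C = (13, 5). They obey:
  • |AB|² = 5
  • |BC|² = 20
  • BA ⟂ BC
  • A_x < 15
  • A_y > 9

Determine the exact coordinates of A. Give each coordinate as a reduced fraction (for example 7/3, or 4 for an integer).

A = (13, 10)

1. A_x = 13  [[BA ⟂ BC ⇒ -2x-4y+66=0] ∩ [|A−(15, 9)|²=5]]
2. A_y = 10  [[BA ⟂ BC ⇒ -2x-4y+66=0] ∩ [|A−(15, 9)|²=5]]
   so A = (13, 10)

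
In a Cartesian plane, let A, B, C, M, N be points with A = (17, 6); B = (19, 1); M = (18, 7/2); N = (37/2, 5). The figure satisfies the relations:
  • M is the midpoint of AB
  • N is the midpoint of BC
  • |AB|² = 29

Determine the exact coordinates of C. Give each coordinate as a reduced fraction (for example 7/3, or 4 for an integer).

1. C_x = 18  [C = 2·N−B = 2·(37/2, 5)−(19, 1)]
2. C_y = 9  [C = 2·N−B = 2·(37/2, 5)−(19, 1)]
   so C = (18, 9)

C = (18, 9)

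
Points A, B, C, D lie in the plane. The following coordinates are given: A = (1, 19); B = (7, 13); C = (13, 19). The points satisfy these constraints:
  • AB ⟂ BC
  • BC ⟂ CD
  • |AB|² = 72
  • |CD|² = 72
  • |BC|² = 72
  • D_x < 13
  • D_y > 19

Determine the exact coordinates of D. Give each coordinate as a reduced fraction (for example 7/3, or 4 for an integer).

1. D_x = 7  [[BC ⟂ CD ⇒ 6x+6y-192=0] ∩ [|D−(13, 19)|²=72]]
2. D_y = 25  [[BC ⟂ CD ⇒ 6x+6y-192=0] ∩ [|D−(13, 19)|²=72]]
   so D = (7, 25)

D = (7, 25)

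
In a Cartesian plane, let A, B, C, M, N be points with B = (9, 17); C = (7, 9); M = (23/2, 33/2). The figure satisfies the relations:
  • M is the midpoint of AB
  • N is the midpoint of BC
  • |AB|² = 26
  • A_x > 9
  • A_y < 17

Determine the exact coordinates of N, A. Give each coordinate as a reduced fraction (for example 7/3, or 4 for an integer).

1. A_x = 14  [A = 2·M−B = 2·(23/2, 33/2)−(9, 17)]
2. A_y = 16  [A = 2·M−B = 2·(23/2, 33/2)−(9, 17)]
   so A = (14, 16)
3. N_x = 8  [2·N = B+C = (9, 17)+(7, 9)]
4. N_y = 13  [2·N = B+C = (9, 17)+(7, 9)]
   so N = (8, 13)

N = (8, 13)
A = (14, 16)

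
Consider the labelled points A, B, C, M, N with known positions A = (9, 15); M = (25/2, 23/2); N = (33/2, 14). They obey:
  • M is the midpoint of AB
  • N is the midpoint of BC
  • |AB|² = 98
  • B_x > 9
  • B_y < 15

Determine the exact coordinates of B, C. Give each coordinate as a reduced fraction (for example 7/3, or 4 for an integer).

1. B_x = 16  [B = 2·M−A = 2·(25/2, 23/2)−(9, 15)]
2. B_y = 8  [B = 2·M−A = 2·(25/2, 23/2)−(9, 15)]
   so B = (16, 8)
3. C_x = 17  [C = 2·N−B = 2·(33/2, 14)−(16, 8)]
4. C_y = 20  [C = 2·N−B = 2·(33/2, 14)−(16, 8)]
   so C = (17, 20)

B = (16, 8)
C = (17, 20)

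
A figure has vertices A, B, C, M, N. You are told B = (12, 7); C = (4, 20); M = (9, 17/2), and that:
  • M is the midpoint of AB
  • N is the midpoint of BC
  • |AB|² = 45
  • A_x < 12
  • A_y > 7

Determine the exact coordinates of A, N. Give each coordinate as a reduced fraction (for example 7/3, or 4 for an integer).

1. A_x = 6  [A = 2·M−B = 2·(9, 17/2)−(12, 7)]
2. A_y = 10  [A = 2·M−B = 2·(9, 17/2)−(12, 7)]
   so A = (6, 10)
3. N_x = 8  [2·N = B+C = (12, 7)+(4, 20)]
4. N_y = 27/2  [2·N = B+C = (12, 7)+(4, 20)]
   so N = (8, 27/2)

A = (6, 10)
N = (8, 27/2)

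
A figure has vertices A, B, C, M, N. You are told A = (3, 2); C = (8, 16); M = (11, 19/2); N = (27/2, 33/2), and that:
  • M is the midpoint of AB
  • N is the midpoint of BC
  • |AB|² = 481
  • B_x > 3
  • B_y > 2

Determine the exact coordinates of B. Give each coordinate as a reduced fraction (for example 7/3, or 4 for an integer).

1. B_x = 19  [B = 2·M−A = 2·(11, 19/2)−(3, 2)]
2. B_y = 17  [B = 2·M−A = 2·(11, 19/2)−(3, 2)]
   so B = (19, 17)

B = (19, 17)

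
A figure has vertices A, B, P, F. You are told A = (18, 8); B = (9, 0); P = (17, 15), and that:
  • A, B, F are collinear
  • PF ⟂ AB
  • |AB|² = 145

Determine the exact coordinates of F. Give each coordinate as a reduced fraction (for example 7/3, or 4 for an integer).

1. F_x = 3033/145  [[A, B, F are collinear ⇒ 8x-9y-72=0] ∩ [PF ⟂ AB ⇒ -9x-8y+273=0]]
2. F_y = 1536/145  [[A, B, F are collinear ⇒ 8x-9y-72=0] ∩ [PF ⟂ AB ⇒ -9x-8y+273=0]]
   so F = (3033/145, 1536/145)

F = (3033/145, 1536/145)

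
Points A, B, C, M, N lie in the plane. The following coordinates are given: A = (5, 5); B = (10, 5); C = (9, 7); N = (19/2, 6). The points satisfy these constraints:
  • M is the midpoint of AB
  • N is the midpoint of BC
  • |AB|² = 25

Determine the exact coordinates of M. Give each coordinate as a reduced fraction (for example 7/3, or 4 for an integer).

M = (15/2, 5)

1. M_x = 15/2  [2·M = A+B = (5, 5)+(10, 5)]
2. M_y = 5  [2·M = A+B = (5, 5)+(10, 5)]
   so M = (15/2, 5)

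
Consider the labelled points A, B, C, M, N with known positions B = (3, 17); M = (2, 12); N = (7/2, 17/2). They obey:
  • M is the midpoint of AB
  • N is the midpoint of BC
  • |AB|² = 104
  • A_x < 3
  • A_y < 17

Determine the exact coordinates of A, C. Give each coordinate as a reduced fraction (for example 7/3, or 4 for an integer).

A = (1, 7)
C = (4, 0)

1. A_x = 1  [A = 2·M−B = 2·(2, 12)−(3, 17)]
2. A_y = 7  [A = 2·M−B = 2·(2, 12)−(3, 17)]
   so A = (1, 7)
3. C_x = 4  [C = 2·N−B = 2·(7/2, 17/2)−(3, 17)]
4. C_y = 0  [C = 2·N−B = 2·(7/2, 17/2)−(3, 17)]
   so C = (4, 0)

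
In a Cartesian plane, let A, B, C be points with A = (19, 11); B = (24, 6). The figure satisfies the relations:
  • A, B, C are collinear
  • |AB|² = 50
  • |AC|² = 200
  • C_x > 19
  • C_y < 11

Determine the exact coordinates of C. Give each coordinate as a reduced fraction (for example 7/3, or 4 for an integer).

1. C_x = 29  [[A, B, C are collinear ⇒ 5x+5y-150=0] ∩ [|C−(19, 11)|²=200]]
2. C_y = 1  [[A, B, C are collinear ⇒ 5x+5y-150=0] ∩ [|C−(19, 11)|²=200]]
   so C = (29, 1)

C = (29, 1)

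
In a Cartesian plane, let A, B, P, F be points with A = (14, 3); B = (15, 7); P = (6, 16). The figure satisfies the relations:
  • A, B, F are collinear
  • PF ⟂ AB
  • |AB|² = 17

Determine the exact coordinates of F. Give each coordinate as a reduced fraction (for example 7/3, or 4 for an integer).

F = (282/17, 227/17)

1. F_x = 282/17  [[A, B, F are collinear ⇒ -4x+1y+53=0] ∩ [PF ⟂ AB ⇒ 1x+4y-70=0]]
2. F_y = 227/17  [[A, B, F are collinear ⇒ -4x+1y+53=0] ∩ [PF ⟂ AB ⇒ 1x+4y-70=0]]
   so F = (282/17, 227/17)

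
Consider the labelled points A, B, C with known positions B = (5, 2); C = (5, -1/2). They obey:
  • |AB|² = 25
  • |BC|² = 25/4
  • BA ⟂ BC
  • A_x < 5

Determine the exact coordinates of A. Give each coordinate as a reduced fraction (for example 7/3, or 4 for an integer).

1. A_x = 0  [[BA ⟂ BC ⇒ -5/2y+5=0] ∩ [|A−(5, 2)|²=25]]
2. A_y = 2  [[BA ⟂ BC ⇒ -5/2y+5=0] ∩ [|A−(5, 2)|²=25]]
   so A = (0, 2)

A = (0, 2)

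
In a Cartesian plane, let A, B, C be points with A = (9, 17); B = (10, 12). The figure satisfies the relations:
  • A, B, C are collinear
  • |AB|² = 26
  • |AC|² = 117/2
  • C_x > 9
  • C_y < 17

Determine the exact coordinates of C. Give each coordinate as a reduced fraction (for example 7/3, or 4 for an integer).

1. C_x = 21/2  [[A, B, C are collinear ⇒ 5x+1y-62=0] ∩ [|C−(9, 17)|²=117/2]]
2. C_y = 19/2  [[A, B, C are collinear ⇒ 5x+1y-62=0] ∩ [|C−(9, 17)|²=117/2]]
   so C = (21/2, 19/2)

C = (21/2, 19/2)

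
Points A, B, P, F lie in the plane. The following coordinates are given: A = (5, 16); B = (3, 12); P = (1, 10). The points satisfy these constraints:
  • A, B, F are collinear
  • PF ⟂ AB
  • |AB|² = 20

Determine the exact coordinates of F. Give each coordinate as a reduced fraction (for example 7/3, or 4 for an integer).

1. F_x = 9/5  [[A, B, F are collinear ⇒ 4x-2y+12=0] ∩ [PF ⟂ AB ⇒ -2x-4y+42=0]]
2. F_y = 48/5  [[A, B, F are collinear ⇒ 4x-2y+12=0] ∩ [PF ⟂ AB ⇒ -2x-4y+42=0]]
   so F = (9/5, 48/5)

F = (9/5, 48/5)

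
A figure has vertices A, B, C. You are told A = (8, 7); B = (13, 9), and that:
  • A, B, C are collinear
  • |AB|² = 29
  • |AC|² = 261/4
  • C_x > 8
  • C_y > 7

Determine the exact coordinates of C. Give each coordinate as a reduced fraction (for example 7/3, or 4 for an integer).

C = (31/2, 10)

1. C_x = 31/2  [[A, B, C are collinear ⇒ -2x+5y-19=0] ∩ [|C−(8, 7)|²=261/4]]
2. C_y = 10  [[A, B, C are collinear ⇒ -2x+5y-19=0] ∩ [|C−(8, 7)|²=261/4]]
   so C = (31/2, 10)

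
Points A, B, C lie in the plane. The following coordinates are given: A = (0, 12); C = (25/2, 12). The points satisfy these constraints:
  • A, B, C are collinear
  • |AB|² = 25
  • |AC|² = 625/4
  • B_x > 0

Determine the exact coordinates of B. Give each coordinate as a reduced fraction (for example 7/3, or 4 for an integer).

B = (5, 12)

1. B_x = 5  [[A, B, C are collinear ⇒ -25/2y+150=0] ∩ [|B−(0, 12)|²=25]]
2. B_y = 12  [[A, B, C are collinear ⇒ -25/2y+150=0] ∩ [|B−(0, 12)|²=25]]
   so B = (5, 12)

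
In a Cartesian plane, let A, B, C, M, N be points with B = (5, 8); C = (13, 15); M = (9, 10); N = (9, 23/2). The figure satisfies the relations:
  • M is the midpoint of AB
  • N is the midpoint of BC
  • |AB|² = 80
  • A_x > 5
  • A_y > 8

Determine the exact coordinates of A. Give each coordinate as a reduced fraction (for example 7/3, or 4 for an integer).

A = (13, 12)

1. A_x = 13  [A = 2·M−B = 2·(9, 10)−(5, 8)]
2. A_y = 12  [A = 2·M−B = 2·(9, 10)−(5, 8)]
   so A = (13, 12)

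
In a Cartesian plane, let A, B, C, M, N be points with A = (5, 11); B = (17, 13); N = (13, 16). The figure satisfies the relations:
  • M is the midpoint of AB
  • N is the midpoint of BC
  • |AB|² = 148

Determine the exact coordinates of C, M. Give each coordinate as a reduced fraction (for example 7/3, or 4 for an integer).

C = (9, 19)
M = (11, 12)

1. M_x = 11  [2·M = A+B = (5, 11)+(17, 13)]
2. M_y = 12  [2·M = A+B = (5, 11)+(17, 13)]
   so M = (11, 12)
3. C_x = 9  [C = 2·N−B = 2·(13, 16)−(17, 13)]
4. C_y = 19  [C = 2·N−B = 2·(13, 16)−(17, 13)]
   so C = (9, 19)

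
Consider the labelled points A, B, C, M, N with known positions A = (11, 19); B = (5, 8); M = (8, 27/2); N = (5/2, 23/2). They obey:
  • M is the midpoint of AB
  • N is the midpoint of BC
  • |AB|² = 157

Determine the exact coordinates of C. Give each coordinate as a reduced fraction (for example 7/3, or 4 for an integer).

1. C_x = 0  [C = 2·N−B = 2·(5/2, 23/2)−(5, 8)]
2. C_y = 15  [C = 2·N−B = 2·(5/2, 23/2)−(5, 8)]
   so C = (0, 15)

C = (0, 15)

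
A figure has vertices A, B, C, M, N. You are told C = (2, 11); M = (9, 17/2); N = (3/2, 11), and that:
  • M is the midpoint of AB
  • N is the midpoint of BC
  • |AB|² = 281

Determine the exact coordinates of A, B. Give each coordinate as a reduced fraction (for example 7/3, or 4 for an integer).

A = (17, 6)
B = (1, 11)

1. B_x = 1  [B = 2·N−C = 2·(3/2, 11)−(2, 11)]
2. B_y = 11  [B = 2·N−C = 2·(3/2, 11)−(2, 11)]
   so B = (1, 11)
3. A_x = 17  [A = 2·M−B = 2·(9, 17/2)−(1, 11)]
4. A_y = 6  [A = 2·M−B = 2·(9, 17/2)−(1, 11)]
   so A = (17, 6)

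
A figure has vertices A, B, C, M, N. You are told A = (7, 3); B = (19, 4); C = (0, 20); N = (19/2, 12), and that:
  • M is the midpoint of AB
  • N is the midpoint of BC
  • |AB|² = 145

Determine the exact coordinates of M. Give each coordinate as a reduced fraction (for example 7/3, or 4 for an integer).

1. M_x = 13  [2·M = A+B = (7, 3)+(19, 4)]
2. M_y = 7/2  [2·M = A+B = (7, 3)+(19, 4)]
   so M = (13, 7/2)

M = (13, 7/2)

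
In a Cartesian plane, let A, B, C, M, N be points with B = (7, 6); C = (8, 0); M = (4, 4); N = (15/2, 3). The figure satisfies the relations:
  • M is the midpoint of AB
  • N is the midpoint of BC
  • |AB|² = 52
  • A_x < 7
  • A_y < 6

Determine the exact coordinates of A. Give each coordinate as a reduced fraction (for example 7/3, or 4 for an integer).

A = (1, 2)

1. A_x = 1  [A = 2·M−B = 2·(4, 4)−(7, 6)]
2. A_y = 2  [A = 2·M−B = 2·(4, 4)−(7, 6)]
   so A = (1, 2)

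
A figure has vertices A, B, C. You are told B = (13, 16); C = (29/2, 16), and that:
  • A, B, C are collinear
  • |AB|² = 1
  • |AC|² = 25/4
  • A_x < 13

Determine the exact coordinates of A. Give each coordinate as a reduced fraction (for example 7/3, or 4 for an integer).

1. A_x = 12  [[A, B, C are collinear ⇒ 3/2y-24=0] ∩ [|A−(13, 16)|²=1]]
2. A_y = 16  [[A, B, C are collinear ⇒ 3/2y-24=0] ∩ [|A−(13, 16)|²=1]]
   so A = (12, 16)

A = (12, 16)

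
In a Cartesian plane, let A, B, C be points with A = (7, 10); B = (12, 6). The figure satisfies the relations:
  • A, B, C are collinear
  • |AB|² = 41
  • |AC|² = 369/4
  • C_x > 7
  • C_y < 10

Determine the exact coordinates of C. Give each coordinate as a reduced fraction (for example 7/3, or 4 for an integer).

C = (29/2, 4)

1. C_x = 29/2  [[A, B, C are collinear ⇒ 4x+5y-78=0] ∩ [|C−(7, 10)|²=369/4]]
2. C_y = 4  [[A, B, C are collinear ⇒ 4x+5y-78=0] ∩ [|C−(7, 10)|²=369/4]]
   so C = (29/2, 4)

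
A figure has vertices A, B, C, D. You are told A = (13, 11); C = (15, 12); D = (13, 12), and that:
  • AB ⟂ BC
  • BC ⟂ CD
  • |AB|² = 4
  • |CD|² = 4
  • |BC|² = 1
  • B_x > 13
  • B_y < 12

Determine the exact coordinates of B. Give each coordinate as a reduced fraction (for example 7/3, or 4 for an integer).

1. B_x = 15  [[BC ⟂ CD ⇒ 2x-30=0] ∩ [|B−(13, 11)|²=4]]
2. B_y = 11  [[BC ⟂ CD ⇒ 2x-30=0] ∩ [|B−(13, 11)|²=4]]
   so B = (15, 11)

B = (15, 11)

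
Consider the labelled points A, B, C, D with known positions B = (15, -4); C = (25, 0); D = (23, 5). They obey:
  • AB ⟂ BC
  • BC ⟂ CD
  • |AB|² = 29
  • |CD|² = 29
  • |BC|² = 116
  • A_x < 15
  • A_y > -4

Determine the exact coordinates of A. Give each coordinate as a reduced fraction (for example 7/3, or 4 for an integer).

A = (13, 1)

1. A_x = 13  [[AB ⟂ BC ⇒ -10x-4y+134=0] ∩ [|A−(15, -4)|²=29]]
2. A_y = 1  [[AB ⟂ BC ⇒ -10x-4y+134=0] ∩ [|A−(15, -4)|²=29]]
   so A = (13, 1)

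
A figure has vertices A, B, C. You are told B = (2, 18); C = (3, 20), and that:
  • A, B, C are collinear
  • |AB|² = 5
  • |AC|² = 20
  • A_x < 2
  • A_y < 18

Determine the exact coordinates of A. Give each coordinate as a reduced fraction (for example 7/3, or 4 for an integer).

1. A_x = 1  [[A, B, C are collinear ⇒ -2x+1y-14=0] ∩ [|A−(2, 18)|²=5]]
2. A_y = 16  [[A, B, C are collinear ⇒ -2x+1y-14=0] ∩ [|A−(2, 18)|²=5]]
   so A = (1, 16)

A = (1, 16)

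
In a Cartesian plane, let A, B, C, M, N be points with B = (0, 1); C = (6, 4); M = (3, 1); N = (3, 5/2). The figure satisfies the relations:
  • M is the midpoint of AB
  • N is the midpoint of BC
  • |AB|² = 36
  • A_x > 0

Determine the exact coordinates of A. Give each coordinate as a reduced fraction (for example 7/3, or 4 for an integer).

1. A_x = 6  [A = 2·M−B = 2·(3, 1)−(0, 1)]
2. A_y = 1  [A = 2·M−B = 2·(3, 1)−(0, 1)]
   so A = (6, 1)

A = (6, 1)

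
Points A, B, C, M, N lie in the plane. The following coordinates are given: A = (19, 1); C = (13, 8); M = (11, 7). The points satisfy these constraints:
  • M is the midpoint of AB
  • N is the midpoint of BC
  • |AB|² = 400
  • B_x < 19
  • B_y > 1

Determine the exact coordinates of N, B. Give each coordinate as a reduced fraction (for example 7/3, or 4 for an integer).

N = (8, 21/2)
B = (3, 13)

1. B_x = 3  [B = 2·M−A = 2·(11, 7)−(19, 1)]
2. B_y = 13  [B = 2·M−A = 2·(11, 7)−(19, 1)]
   so B = (3, 13)
3. N_x = 8  [2·N = B+C = (3, 13)+(13, 8)]
4. N_y = 21/2  [2·N = B+C = (3, 13)+(13, 8)]
   so N = (8, 21/2)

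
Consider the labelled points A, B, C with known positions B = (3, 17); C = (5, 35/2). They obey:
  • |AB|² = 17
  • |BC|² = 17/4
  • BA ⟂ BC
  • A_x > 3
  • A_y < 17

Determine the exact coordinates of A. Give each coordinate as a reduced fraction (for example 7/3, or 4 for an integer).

A = (4, 13)

1. A_x = 4  [[BA ⟂ BC ⇒ 2x+1/2y-29/2=0] ∩ [|A−(3, 17)|²=17]]
2. A_y = 13  [[BA ⟂ BC ⇒ 2x+1/2y-29/2=0] ∩ [|A−(3, 17)|²=17]]
   so A = (4, 13)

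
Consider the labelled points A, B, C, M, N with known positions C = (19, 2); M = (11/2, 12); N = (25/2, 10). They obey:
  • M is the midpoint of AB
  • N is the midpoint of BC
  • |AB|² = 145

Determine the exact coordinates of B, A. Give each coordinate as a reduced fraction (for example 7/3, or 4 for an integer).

1. B_x = 6  [B = 2·N−C = 2·(25/2, 10)−(19, 2)]
2. B_y = 18  [B = 2·N−C = 2·(25/2, 10)−(19, 2)]
   so B = (6, 18)
3. A_x = 5  [A = 2·M−B = 2·(11/2, 12)−(6, 18)]
4. A_y = 6  [A = 2·M−B = 2·(11/2, 12)−(6, 18)]
   so A = (5, 6)

B = (6, 18)
A = (5, 6)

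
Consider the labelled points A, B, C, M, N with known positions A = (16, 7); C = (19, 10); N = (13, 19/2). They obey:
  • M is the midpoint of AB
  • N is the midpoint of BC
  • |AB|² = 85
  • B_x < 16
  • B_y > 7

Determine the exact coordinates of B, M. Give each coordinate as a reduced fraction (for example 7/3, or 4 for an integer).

B = (7, 9)
M = (23/2, 8)

1. B_x = 7  [B = 2·N−C = 2·(13, 19/2)−(19, 10)]
2. B_y = 9  [B = 2·N−C = 2·(13, 19/2)−(19, 10)]
   so B = (7, 9)
3. M_x = 23/2  [2·M = A+B = (16, 7)+(7, 9)]
4. M_y = 8  [2·M = A+B = (16, 7)+(7, 9)]
   so M = (23/2, 8)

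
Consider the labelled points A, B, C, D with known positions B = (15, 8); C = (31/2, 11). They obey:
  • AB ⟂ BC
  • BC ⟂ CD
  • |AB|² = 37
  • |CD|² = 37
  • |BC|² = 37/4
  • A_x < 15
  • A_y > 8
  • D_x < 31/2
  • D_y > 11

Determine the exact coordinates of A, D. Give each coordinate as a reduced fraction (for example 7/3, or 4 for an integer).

1. A_x = 9  [[AB ⟂ BC ⇒ -1/2x-3y+63/2=0] ∩ [|A−(15, 8)|²=37]]
2. A_y = 9  [[AB ⟂ BC ⇒ -1/2x-3y+63/2=0] ∩ [|A−(15, 8)|²=37]]
   so A = (9, 9)
3. D_x = 19/2  [[BC ⟂ CD ⇒ 1/2x+3y-163/4=0] ∩ [|D−(31/2, 11)|²=37]]
4. D_y = 12  [[BC ⟂ CD ⇒ 1/2x+3y-163/4=0] ∩ [|D−(31/2, 11)|²=37]]
   so D = (19/2, 12)

A = (9, 9)
D = (19/2, 12)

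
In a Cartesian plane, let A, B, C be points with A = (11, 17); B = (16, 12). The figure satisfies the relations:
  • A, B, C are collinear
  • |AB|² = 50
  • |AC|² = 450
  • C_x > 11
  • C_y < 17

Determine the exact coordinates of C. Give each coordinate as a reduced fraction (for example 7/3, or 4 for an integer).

1. C_x = 26  [[A, B, C are collinear ⇒ 5x+5y-140=0] ∩ [|C−(11, 17)|²=450]]
2. C_y = 2  [[A, B, C are collinear ⇒ 5x+5y-140=0] ∩ [|C−(11, 17)|²=450]]
   so C = (26, 2)

C = (26, 2)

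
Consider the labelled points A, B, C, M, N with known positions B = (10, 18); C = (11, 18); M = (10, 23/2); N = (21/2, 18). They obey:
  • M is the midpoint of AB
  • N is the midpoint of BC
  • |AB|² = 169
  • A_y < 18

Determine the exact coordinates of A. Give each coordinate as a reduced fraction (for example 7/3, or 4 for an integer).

1. A_x = 10  [A = 2·M−B = 2·(10, 23/2)−(10, 18)]
2. A_y = 5  [A = 2·M−B = 2·(10, 23/2)−(10, 18)]
   so A = (10, 5)

A = (10, 5)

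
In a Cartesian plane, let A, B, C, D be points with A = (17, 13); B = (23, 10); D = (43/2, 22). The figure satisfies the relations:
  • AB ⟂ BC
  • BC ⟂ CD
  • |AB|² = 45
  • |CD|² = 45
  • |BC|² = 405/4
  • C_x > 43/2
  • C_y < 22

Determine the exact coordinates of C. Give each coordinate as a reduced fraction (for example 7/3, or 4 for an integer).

C = (55/2, 19)

1. C_x = 55/2  [[AB ⟂ BC ⇒ 6x-3y-108=0] ∩ [|C−(43/2, 22)|²=45]]
2. C_y = 19  [[AB ⟂ BC ⇒ 6x-3y-108=0] ∩ [|C−(43/2, 22)|²=45]]
   so C = (55/2, 19)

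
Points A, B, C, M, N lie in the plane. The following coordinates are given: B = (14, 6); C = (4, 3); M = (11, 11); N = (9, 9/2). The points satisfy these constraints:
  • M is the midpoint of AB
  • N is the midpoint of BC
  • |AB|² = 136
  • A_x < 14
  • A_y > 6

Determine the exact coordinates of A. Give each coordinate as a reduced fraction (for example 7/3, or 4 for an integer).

A = (8, 16)

1. A_x = 8  [A = 2·M−B = 2·(11, 11)−(14, 6)]
2. A_y = 16  [A = 2·M−B = 2·(11, 11)−(14, 6)]
   so A = (8, 16)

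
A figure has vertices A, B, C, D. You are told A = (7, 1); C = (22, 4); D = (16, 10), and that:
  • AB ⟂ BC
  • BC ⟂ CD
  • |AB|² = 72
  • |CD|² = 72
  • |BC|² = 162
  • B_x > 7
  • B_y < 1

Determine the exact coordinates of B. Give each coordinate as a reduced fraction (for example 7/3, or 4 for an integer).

B = (13, -5)

1. B_x = 13  [[BC ⟂ CD ⇒ 6x-6y-108=0] ∩ [|B−(7, 1)|²=72]]
2. B_y = -5  [[BC ⟂ CD ⇒ 6x-6y-108=0] ∩ [|B−(7, 1)|²=72]]
   so B = (13, -5)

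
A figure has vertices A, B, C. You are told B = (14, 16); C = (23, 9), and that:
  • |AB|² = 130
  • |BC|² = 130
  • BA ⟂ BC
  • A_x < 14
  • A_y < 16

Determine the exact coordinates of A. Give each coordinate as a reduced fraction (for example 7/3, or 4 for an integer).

1. A_x = 7  [[BA ⟂ BC ⇒ 9x-7y-14=0] ∩ [|A−(14, 16)|²=130]]
2. A_y = 7  [[BA ⟂ BC ⇒ 9x-7y-14=0] ∩ [|A−(14, 16)|²=130]]
   so A = (7, 7)

A = (7, 7)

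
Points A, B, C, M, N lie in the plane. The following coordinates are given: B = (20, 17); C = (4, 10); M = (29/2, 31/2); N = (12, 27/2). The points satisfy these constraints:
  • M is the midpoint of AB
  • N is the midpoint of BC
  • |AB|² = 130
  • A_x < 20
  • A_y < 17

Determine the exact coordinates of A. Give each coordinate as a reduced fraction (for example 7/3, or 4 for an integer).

1. A_x = 9  [A = 2·M−B = 2·(29/2, 31/2)−(20, 17)]
2. A_y = 14  [A = 2·M−B = 2·(29/2, 31/2)−(20, 17)]
   so A = (9, 14)

A = (9, 14)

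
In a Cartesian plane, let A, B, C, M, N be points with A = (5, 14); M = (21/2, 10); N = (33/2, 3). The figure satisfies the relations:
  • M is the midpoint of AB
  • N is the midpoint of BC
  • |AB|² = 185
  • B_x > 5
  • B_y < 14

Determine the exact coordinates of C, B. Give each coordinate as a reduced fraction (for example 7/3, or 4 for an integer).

C = (17, 0)
B = (16, 6)

1. B_x = 16  [B = 2·M−A = 2·(21/2, 10)−(5, 14)]
2. B_y = 6  [B = 2·M−A = 2·(21/2, 10)−(5, 14)]
   so B = (16, 6)
3. C_x = 17  [C = 2·N−B = 2·(33/2, 3)−(16, 6)]
4. C_y = 0  [C = 2·N−B = 2·(33/2, 3)−(16, 6)]
   so C = (17, 0)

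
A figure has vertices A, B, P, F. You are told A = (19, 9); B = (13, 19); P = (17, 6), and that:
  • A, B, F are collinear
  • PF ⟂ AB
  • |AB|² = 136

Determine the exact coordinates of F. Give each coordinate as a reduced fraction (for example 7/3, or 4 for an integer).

F = (673/34, 261/34)

1. F_x = 673/34  [[A, B, F are collinear ⇒ -10x-6y+244=0] ∩ [PF ⟂ AB ⇒ -6x+10y+42=0]]
2. F_y = 261/34  [[A, B, F are collinear ⇒ -10x-6y+244=0] ∩ [PF ⟂ AB ⇒ -6x+10y+42=0]]
   so F = (673/34, 261/34)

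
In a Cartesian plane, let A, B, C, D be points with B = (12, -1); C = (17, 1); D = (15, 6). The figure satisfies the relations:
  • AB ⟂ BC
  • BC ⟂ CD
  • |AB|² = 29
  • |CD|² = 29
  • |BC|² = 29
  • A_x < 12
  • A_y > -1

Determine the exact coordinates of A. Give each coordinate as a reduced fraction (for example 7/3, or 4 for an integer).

1. A_x = 10  [[AB ⟂ BC ⇒ -5x-2y+58=0] ∩ [|A−(12, -1)|²=29]]
2. A_y = 4  [[AB ⟂ BC ⇒ -5x-2y+58=0] ∩ [|A−(12, -1)|²=29]]
   so A = (10, 4)

A = (10, 4)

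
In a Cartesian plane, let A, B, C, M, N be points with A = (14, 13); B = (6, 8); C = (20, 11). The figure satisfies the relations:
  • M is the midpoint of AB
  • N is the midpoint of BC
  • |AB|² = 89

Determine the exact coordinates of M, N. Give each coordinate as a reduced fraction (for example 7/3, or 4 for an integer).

M = (10, 21/2)
N = (13, 19/2)

1. M_x = 10  [2·M = A+B = (14, 13)+(6, 8)]
2. M_y = 21/2  [2·M = A+B = (14, 13)+(6, 8)]
   so M = (10, 21/2)
3. N_x = 13  [2·N = B+C = (6, 8)+(20, 11)]
4. N_y = 19/2  [2·N = B+C = (6, 8)+(20, 11)]
   so N = (13, 19/2)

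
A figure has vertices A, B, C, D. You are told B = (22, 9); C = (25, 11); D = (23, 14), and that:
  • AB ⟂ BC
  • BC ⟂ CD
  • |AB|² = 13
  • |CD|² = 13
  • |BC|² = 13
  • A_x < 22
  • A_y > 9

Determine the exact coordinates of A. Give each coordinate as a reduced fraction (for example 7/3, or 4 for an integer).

A = (20, 12)

1. A_x = 20  [[AB ⟂ BC ⇒ -3x-2y+84=0] ∩ [|A−(22, 9)|²=13]]
2. A_y = 12  [[AB ⟂ BC ⇒ -3x-2y+84=0] ∩ [|A−(22, 9)|²=13]]
   so A = (20, 12)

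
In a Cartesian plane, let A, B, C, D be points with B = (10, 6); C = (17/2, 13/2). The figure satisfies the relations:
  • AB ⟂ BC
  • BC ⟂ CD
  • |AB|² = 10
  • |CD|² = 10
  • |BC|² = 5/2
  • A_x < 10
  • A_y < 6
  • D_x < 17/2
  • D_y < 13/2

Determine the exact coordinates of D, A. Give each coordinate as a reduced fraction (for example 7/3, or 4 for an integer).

1. D_x = 15/2  [[BC ⟂ CD ⇒ -3/2x+1/2y+19/2=0] ∩ [|D−(17/2, 13/2)|²=10]]
2. D_y = 7/2  [[BC ⟂ CD ⇒ -3/2x+1/2y+19/2=0] ∩ [|D−(17/2, 13/2)|²=10]]
   so D = (15/2, 7/2)
3. A_x = 9  [[AB ⟂ BC ⇒ 3/2x-1/2y-12=0] ∩ [|A−(10, 6)|²=10]]
4. A_y = 3  [[AB ⟂ BC ⇒ 3/2x-1/2y-12=0] ∩ [|A−(10, 6)|²=10]]
   so A = (9, 3)

D = (15/2, 7/2)
A = (9, 3)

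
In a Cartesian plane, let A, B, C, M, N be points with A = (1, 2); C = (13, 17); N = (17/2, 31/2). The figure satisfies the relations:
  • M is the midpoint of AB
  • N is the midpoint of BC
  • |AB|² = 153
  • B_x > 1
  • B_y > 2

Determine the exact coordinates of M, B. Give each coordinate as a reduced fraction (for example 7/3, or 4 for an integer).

1. B_x = 4  [B = 2·N−C = 2·(17/2, 31/2)−(13, 17)]
2. B_y = 14  [B = 2·N−C = 2·(17/2, 31/2)−(13, 17)]
   so B = (4, 14)
3. M_x = 5/2  [2·M = A+B = (1, 2)+(4, 14)]
4. M_y = 8  [2·M = A+B = (1, 2)+(4, 14)]
   so M = (5/2, 8)

M = (5/2, 8)
B = (4, 14)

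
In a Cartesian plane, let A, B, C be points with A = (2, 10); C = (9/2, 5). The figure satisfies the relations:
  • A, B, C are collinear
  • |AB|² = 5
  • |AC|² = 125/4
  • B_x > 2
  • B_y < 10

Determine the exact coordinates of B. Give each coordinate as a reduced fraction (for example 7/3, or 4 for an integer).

B = (3, 8)

1. B_x = 3  [[A, B, C are collinear ⇒ -5x-5/2y+35=0] ∩ [|B−(2, 10)|²=5]]
2. B_y = 8  [[A, B, C are collinear ⇒ -5x-5/2y+35=0] ∩ [|B−(2, 10)|²=5]]
   so B = (3, 8)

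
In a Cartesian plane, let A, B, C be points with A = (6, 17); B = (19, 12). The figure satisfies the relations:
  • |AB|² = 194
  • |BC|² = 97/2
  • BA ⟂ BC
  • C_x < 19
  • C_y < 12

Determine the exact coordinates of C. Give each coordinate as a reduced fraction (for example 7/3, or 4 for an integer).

1. C_x = 33/2  [[BA ⟂ BC ⇒ -13x+5y+187=0] ∩ [|C−(19, 12)|²=97/2]]
2. C_y = 11/2  [[BA ⟂ BC ⇒ -13x+5y+187=0] ∩ [|C−(19, 12)|²=97/2]]
   so C = (33/2, 11/2)

C = (33/2, 11/2)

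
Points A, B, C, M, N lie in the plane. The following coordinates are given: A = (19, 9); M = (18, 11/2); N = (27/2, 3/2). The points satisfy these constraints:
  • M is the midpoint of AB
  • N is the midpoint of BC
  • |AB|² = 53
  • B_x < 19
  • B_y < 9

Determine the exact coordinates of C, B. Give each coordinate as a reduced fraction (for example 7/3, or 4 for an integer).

1. B_x = 17  [B = 2·M−A = 2·(18, 11/2)−(19, 9)]
2. B_y = 2  [B = 2·M−A = 2·(18, 11/2)−(19, 9)]
   so B = (17, 2)
3. C_x = 10  [C = 2·N−B = 2·(27/2, 3/2)−(17, 2)]
4. C_y = 1  [C = 2·N−B = 2·(27/2, 3/2)−(17, 2)]
   so C = (10, 1)

C = (10, 1)
B = (17, 2)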